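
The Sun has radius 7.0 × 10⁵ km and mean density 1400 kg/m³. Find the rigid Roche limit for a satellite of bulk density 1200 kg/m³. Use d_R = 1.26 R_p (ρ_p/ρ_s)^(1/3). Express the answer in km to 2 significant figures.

d_R = 1.26 × 7.0 × 10⁵ km × (1400/1200)^(1/3)
    = 9.3 × 10⁵ km

9.3 × 10⁵ km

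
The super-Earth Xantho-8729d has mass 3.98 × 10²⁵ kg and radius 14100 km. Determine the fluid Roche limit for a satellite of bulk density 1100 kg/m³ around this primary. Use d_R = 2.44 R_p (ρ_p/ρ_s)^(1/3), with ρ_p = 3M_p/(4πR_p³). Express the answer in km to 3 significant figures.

ρ_p = 3M_p/(4πR_p³) = 3 × (3.98 × 10²⁵) / (4π × (1.41 × 10⁷ m)³) = 3390 kg/m³
d_R = 2.44 × 14100 km × (3390/1100)^(1/3)
    = 50100 km

50100 km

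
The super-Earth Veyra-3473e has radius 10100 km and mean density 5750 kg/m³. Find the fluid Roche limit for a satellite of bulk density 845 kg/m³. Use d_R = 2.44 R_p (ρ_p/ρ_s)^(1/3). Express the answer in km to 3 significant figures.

d_R = 2.44 × 10100 km × (5750/845)^(1/3)
    = 46700 km

46700 km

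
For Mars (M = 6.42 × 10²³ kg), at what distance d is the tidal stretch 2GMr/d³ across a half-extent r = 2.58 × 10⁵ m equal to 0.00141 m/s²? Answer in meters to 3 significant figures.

2GMr/d³ = a_tidal  ⇒  d = (2GMr / a_tidal)^(1/3)
d = (2 × 6.674×10⁻¹¹ × (6.42 × 10²³) × (2.58 × 10⁵) / (0.00141))^(1/3)
  = 2.50 × 10⁷ m

2.50 × 10⁷ m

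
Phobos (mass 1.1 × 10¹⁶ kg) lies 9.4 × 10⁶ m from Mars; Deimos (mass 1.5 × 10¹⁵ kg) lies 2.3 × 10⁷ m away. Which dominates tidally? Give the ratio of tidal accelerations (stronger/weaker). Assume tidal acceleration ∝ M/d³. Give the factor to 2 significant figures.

Phobos, by a factor of ≈ 110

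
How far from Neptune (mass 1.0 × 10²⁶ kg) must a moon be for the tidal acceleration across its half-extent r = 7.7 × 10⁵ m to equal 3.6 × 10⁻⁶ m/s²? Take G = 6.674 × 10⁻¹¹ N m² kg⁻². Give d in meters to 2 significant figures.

2GMr/d³ = a_tidal  ⇒  d = (2GMr / a_tidal)^(1/3)
d = (2 × 6.674×10⁻¹¹ × (1.0 × 10²⁶) × (7.7 × 10⁵) / (3.6 × 10⁻⁶))^(1/3)
  = 1.4 × 10⁹ m

1.4 × 10⁹ m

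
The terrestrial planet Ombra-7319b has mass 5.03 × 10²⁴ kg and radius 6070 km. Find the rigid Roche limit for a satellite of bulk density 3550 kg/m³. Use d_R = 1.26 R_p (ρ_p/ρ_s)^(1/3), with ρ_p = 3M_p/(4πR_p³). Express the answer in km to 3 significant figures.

ρ_p = 3M_p/(4πR_p³) = 3 × (5.03 × 10²⁴) / (4π × (6.07 × 10⁶ m)³) = 5370 kg/m³
d_R = 1.26 × 6070 km × (5370/3550)^(1/3)
    = 8780 km

8780 km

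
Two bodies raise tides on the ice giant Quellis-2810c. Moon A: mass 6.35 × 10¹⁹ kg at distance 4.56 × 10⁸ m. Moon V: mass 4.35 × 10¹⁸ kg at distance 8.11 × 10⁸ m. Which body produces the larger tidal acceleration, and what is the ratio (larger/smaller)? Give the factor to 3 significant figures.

Moon A, by a factor of ≈ 82.1

Tidal acceleration ∝ M/d³, so compare M/d³ for each.
Moon A: (6.35 × 10¹⁹) / (4.56 × 10⁸)³ = 6.697 × 10⁻⁷
Moon V: (4.35 × 10¹⁸) / (8.11 × 10⁸)³ = 8.155 × 10⁻⁹
Ratio (larger/smaller) = 82.1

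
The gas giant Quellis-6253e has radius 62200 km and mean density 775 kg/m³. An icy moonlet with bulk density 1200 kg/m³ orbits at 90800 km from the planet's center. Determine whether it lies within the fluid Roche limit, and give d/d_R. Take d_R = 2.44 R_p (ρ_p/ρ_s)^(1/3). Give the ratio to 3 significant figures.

inside; d/d_R ≈ 0.692

d_R = 2.44 × (62200 km) × (775/1200)^(1/3) = 1.312 × 10⁵ km
d/d_R = (90800) / (1.312 × 10⁵) = 0.692
Since d/d_R < 1, the body is inside the Roche limit.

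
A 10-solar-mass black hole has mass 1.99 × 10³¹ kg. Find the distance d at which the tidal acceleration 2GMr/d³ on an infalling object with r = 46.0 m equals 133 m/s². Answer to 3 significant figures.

9.72 × 10⁶ m

2GMr/d³ = a_tidal  ⇒  d = (2GMr / a_tidal)^(1/3)
d = (2 × 6.674×10⁻¹¹ × (1.99 × 10³¹) × (46.0) / (133))^(1/3)
  = 9.72 × 10⁶ m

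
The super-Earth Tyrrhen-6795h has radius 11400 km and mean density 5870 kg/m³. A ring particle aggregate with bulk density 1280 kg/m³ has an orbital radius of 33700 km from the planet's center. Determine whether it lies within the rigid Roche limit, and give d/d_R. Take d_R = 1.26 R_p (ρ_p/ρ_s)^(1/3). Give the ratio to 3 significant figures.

d_R = 1.26 × (11400 km) × (5870/1280)^(1/3) = 23860 km
d/d_R = (33700) / (23860) = 1.41
Since d/d_R > 1, the body is outside the Roche limit.

outside; d/d_R ≈ 1.41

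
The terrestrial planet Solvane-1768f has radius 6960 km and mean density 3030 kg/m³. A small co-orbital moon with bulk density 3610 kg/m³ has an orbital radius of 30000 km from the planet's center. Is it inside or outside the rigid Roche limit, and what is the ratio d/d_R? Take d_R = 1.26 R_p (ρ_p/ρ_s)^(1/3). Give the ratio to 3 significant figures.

outside; d/d_R ≈ 3.63

d_R = 1.26 × (6960 km) × (3030/3610)^(1/3) = 8272 km
d/d_R = (30000) / (8272) = 3.63
Since d/d_R > 1, the body is outside the Roche limit.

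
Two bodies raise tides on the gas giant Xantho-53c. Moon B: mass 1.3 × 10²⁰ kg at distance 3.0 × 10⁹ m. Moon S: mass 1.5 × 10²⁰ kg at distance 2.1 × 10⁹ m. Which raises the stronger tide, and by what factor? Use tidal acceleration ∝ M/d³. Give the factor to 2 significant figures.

Tidal stretch scales as M/d³; compute that for each body.
Moon B: (1.3 × 10²⁰) / (3.0 × 10⁹)³ = 4.815 × 10⁻⁹
Moon S: (1.5 × 10²⁰) / (2.1 × 10⁹)³ = 1.620 × 10⁻⁸
Ratio (larger/smaller) = 3.4

Moon S, by a factor of ≈ 3.4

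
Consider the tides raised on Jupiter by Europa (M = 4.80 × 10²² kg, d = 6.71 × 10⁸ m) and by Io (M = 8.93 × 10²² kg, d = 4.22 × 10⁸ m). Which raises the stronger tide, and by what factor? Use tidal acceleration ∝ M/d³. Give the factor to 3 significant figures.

Tidal stretch scales as M/d³; compute that for each body.
Europa: (4.80 × 10²²) / (6.71 × 10⁸)³ = 1.589 × 10⁻⁴
Io: (8.93 × 10²²) / (4.22 × 10⁸)³ = 1.188 × 10⁻³
Ratio (larger/smaller) = 7.48

Io, by a factor of ≈ 7.48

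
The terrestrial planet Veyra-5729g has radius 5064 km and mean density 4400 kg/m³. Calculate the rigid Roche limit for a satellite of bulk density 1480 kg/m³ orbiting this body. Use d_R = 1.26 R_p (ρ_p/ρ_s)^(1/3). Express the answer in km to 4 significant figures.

d_R = 1.26 × 5064 km × (4400/1480)^(1/3)
    = 9175 km

9175 km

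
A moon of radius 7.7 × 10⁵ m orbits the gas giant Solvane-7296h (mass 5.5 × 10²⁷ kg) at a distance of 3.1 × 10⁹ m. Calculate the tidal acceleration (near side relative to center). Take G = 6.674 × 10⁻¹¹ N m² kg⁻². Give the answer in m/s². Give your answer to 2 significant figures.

1.9 × 10⁻⁵ m/s²

The tidal stretch is the gradient of GM/d² times the body's extent r, hence the 1/d³ dependence.
Δa = 2GMr/d³
   = 2 × (6.674 × 10⁻¹¹) × (5.5 × 10²⁷) × (7.7 × 10⁵) / (3.1 × 10⁹)³
   = 1.9 × 10⁻⁵ m/s²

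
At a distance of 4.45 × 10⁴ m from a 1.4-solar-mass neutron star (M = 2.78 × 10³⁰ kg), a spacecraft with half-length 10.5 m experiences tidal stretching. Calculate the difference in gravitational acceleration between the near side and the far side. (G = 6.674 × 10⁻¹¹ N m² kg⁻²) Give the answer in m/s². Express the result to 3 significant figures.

8.84 × 10⁷ m/s²

Δa = 4GMr/d³
   = 4 × (6.674 × 10⁻¹¹) × (2.78 × 10³⁰) × (10.5) / (4.45 × 10⁴)³
   = 8.84 × 10⁷ m/s²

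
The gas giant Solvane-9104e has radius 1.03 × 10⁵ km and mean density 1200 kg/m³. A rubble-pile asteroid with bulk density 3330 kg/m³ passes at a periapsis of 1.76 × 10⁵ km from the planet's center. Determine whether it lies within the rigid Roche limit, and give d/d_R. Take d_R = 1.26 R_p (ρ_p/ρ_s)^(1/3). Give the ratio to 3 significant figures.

d_R = 1.26 × (1.03 × 10⁵ km) × (1200/3330)^(1/3) = 92350 km
d/d_R = (1.76 × 10⁵) / (92350) = 1.91
Since d/d_R > 1, the body is outside the Roche limit.

outside; d/d_R ≈ 1.91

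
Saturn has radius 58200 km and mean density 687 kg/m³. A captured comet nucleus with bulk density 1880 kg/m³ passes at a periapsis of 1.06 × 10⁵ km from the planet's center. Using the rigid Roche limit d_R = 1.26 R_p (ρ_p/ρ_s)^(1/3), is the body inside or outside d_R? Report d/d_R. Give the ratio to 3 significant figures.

outside; d/d_R ≈ 2.02

d_R = 1.26 × (58200 km) × (687/1880)^(1/3) = 52430 km
d/d_R = (1.06 × 10⁵) / (52430) = 2.02
Since d/d_R > 1, the body is outside the Roche limit.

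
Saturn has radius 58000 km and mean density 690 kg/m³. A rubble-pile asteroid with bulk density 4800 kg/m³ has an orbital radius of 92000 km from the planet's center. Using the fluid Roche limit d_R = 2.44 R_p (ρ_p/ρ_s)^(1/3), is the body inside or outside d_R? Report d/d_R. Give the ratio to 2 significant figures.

outside; d/d_R ≈ 1.2

d_R = 2.44 × (58000 km) × (690/4800)^(1/3) = 74130 km
d/d_R = (92000) / (74130) = 1.2
Since d/d_R > 1, the body is outside the Roche limit.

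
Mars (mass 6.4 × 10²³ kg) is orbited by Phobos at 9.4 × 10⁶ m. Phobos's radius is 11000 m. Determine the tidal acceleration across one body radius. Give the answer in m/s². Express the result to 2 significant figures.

1.1 × 10⁻³ m/s²

Δg = 2GMr/d³
   = 2 × (6.674 × 10⁻¹¹) × (6.4 × 10²³) × (11000) / (9.4 × 10⁶)³
   = 1.1 × 10⁻³ m/s²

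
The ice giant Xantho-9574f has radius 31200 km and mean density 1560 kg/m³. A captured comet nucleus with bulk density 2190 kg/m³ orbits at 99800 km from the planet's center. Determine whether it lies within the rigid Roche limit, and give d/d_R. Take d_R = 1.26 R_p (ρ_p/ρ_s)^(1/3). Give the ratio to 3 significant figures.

d_R = 1.26 × (31200 km) × (1560/2190)^(1/3) = 35110 km
d/d_R = (99800) / (35110) = 2.84
Since d/d_R > 1, the body is outside the Roche limit.

outside; d/d_R ≈ 2.84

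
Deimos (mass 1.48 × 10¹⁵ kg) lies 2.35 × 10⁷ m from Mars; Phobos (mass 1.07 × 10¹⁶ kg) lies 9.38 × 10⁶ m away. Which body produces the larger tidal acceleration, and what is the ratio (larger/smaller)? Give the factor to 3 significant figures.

Phobos, by a factor of ≈ 114

Tidal acceleration ∝ M/d³, so compare M/d³ for each.
Deimos: (1.48 × 10¹⁵) / (2.35 × 10⁷)³ = 1.140 × 10⁻⁷
Phobos: (1.07 × 10¹⁶) / (9.38 × 10⁶)³ = 1.297 × 10⁻⁵
Ratio (larger/smaller) = 114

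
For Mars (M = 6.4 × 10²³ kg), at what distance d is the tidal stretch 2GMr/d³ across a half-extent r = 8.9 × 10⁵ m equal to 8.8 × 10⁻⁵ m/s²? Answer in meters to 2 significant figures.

2GMr/d³ = a_tidal  ⇒  d = (2GMr / a_tidal)^(1/3)
d = (2 × 6.674×10⁻¹¹ × (6.4 × 10²³) × (8.9 × 10⁵) / (8.8 × 10⁻⁵))^(1/3)
  = 9.5 × 10⁷ m

9.5 × 10⁷ m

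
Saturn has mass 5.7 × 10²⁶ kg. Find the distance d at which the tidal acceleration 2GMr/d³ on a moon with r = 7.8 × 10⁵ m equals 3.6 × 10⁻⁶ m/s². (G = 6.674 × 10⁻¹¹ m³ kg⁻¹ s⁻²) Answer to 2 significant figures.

2.5 × 10⁹ m

2GMr/d³ = a_tidal  ⇒  d = (2GMr / a_tidal)^(1/3)
d = (2 × 6.674×10⁻¹¹ × (5.7 × 10²⁶) × (7.8 × 10⁵) / (3.6 × 10⁻⁶))^(1/3)
  = 2.5 × 10⁹ m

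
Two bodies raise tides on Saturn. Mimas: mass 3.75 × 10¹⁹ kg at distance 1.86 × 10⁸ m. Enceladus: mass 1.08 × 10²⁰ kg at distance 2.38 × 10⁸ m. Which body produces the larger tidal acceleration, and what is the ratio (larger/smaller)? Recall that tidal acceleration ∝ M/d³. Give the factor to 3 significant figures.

Enceladus, by a factor of ≈ 1.37

The tide-raising term goes as M/d³ (the gradient of a 1/d² field).
Mimas: (3.75 × 10¹⁹) / (1.86 × 10⁸)³ = 5.828 × 10⁻⁶
Enceladus: (1.08 × 10²⁰) / (2.38 × 10⁸)³ = 8.011 × 10⁻⁶
Ratio (larger/smaller) = 1.37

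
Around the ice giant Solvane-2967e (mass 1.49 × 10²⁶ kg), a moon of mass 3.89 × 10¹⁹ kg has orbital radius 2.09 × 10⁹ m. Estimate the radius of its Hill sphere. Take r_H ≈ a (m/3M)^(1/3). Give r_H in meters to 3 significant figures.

r_H ≈ a (m/3M)^(1/3)
    = (2.09 × 10⁹) × (3.89 × 10¹⁹ / (3 × 1.49 × 10²⁶))^(1/3)
    = 9.26 × 10⁶ m

9.26 × 10⁶ m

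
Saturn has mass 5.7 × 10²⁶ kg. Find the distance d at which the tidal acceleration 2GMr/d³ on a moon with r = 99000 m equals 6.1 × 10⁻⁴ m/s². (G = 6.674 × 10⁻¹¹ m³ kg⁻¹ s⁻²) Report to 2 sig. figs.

2.3 × 10⁸ m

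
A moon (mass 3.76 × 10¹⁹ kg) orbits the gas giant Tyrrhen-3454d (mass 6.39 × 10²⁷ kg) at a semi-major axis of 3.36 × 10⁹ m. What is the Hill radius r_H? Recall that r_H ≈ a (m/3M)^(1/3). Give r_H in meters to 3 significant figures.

4.21 × 10⁶ m

r_H ≈ a (m/3M)^(1/3)
    = (3.36 × 10⁹) × (3.76 × 10¹⁹ / (3 × 6.39 × 10²⁷))^(1/3)
    = 4.21 × 10⁶ m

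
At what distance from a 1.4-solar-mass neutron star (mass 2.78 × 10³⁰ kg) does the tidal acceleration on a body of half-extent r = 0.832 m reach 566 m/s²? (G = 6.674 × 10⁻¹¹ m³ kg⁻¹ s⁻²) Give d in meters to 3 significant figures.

8.17 × 10⁵ m

2GMr/d³ = a_tidal  ⇒  d = (2GMr / a_tidal)^(1/3)
d = (2 × 6.674×10⁻¹¹ × (2.78 × 10³⁰) × (0.832) / (566))^(1/3)
  = 8.17 × 10⁵ m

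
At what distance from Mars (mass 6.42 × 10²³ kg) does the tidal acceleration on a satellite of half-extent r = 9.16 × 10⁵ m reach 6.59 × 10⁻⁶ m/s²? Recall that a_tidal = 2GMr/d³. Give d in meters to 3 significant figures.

2GMr/d³ = a_tidal  ⇒  d = (2GMr / a_tidal)^(1/3)
d = (2 × 6.674×10⁻¹¹ × (6.42 × 10²³) × (9.16 × 10⁵) / (6.59 × 10⁻⁶))^(1/3)
  = 2.28 × 10⁸ m

2.28 × 10⁸ m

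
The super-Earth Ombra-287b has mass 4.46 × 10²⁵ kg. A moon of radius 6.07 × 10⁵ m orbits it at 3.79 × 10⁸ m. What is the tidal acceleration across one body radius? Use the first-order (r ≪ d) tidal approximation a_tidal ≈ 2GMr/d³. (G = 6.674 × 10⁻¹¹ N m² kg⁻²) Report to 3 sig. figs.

6.64 × 10⁻⁵ m/s²

Δg = 2GMr/d³
   = 2 × (6.674 × 10⁻¹¹) × (4.46 × 10²⁵) × (6.07 × 10⁵) / (3.79 × 10⁸)³
   = 6.64 × 10⁻⁵ m/s²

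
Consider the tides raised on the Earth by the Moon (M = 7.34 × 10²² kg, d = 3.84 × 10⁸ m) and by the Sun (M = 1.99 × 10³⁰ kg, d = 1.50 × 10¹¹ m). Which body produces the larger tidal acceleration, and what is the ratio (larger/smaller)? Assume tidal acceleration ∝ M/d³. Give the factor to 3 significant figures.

Compare M/d³ for the two perturbers:
The Moon: (7.34 × 10²²) / (3.84 × 10⁸)³ = 1.296 × 10⁻³
The Sun: (1.99 × 10³⁰) / (1.50 × 10¹¹)³ = 5.896 × 10⁻⁴
Ratio (larger/smaller) = 2.20

The Moon, by a factor of ≈ 2.20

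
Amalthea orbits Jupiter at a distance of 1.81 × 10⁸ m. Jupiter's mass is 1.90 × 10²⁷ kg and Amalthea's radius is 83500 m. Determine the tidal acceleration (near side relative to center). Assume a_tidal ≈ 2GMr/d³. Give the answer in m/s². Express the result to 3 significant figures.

3.57 × 10⁻³ m/s²

Δa = 2GMr/d³
   = 2 × (6.674 × 10⁻¹¹) × (1.90 × 10²⁷) × (83500) / (1.81 × 10⁸)³
   = 3.57 × 10⁻³ m/s²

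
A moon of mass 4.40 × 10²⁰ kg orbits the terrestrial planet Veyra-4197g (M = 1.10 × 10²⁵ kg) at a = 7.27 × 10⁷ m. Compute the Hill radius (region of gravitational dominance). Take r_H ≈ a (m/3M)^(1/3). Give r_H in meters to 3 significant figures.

1.72 × 10⁶ m

r_H ≈ a (m/3M)^(1/3)
    = (7.27 × 10⁷) × (4.40 × 10²⁰ / (3 × 1.10 × 10²⁵))^(1/3)
    = 1.72 × 10⁶ m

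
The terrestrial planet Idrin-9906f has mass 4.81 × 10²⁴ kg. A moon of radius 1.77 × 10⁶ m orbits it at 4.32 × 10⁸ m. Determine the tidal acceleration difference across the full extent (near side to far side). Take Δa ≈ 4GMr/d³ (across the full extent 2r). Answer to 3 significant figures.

Δa = 4GMr/d³
   = 4 × (6.674 × 10⁻¹¹) × (4.81 × 10²⁴) × (1.77 × 10⁶) / (4.32 × 10⁸)³
   = 2.82 × 10⁻⁵ m/s²

2.82 × 10⁻⁵ m/s²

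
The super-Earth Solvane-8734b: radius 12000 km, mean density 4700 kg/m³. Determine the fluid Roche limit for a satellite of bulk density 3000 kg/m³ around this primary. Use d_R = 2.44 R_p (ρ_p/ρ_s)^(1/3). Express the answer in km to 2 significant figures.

d_R = 2.44 × 12000 km × (4700/3000)^(1/3)
    = 34000 km

34000 km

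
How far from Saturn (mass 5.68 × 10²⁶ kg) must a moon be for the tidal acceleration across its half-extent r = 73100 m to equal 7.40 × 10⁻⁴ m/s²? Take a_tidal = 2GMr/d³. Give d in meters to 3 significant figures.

1.96 × 10⁸ m

2GMr/d³ = a_tidal  ⇒  d = (2GMr / a_tidal)^(1/3)
d = (2 × 6.674×10⁻¹¹ × (5.68 × 10²⁶) × (73100) / (7.40 × 10⁻⁴))^(1/3)
  = 1.96 × 10⁸ m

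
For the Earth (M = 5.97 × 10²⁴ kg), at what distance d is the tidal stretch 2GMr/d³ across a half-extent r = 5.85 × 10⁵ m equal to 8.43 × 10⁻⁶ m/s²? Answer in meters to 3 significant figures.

2GMr/d³ = a_tidal  ⇒  d = (2GMr / a_tidal)^(1/3)
d = (2 × 6.674×10⁻¹¹ × (5.97 × 10²⁴) × (5.85 × 10⁵) / (8.43 × 10⁻⁶))^(1/3)
  = 3.81 × 10⁸ m

3.81 × 10⁸ m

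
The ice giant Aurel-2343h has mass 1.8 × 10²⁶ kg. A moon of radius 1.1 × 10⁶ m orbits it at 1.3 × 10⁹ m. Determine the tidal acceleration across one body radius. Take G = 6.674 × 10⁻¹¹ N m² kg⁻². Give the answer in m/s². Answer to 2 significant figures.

1.2 × 10⁻⁵ m/s²

a_tidal = 2GMr/d³
        = 2 × (6.674 × 10⁻¹¹) × (1.8 × 10²⁶) × (1.1 × 10⁶) / (1.3 × 10⁹)³
        = 1.2 × 10⁻⁵ m/s²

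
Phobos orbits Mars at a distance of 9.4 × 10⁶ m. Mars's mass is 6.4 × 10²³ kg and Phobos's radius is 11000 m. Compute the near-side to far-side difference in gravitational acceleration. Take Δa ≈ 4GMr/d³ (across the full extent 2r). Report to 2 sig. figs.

2.3 × 10⁻³ m/s²

Δa = 4GMr/d³
   = 4 × (6.674 × 10⁻¹¹) × (6.4 × 10²³) × (11000) / (9.4 × 10⁶)³
   = 2.3 × 10⁻³ m/s²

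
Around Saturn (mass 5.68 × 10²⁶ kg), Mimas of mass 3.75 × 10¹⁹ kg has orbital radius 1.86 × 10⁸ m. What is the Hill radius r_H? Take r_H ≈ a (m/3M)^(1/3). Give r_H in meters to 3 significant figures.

5.21 × 10⁵ m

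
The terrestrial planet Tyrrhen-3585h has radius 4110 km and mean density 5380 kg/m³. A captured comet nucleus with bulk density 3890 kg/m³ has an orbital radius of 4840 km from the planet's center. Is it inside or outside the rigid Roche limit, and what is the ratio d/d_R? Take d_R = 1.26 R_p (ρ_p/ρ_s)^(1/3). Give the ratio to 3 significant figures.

d_R = 1.26 × (4110 km) × (5380/3890)^(1/3) = 5770 km
d/d_R = (4840) / (5770) = 0.839
Since d/d_R < 1, the body is inside the Roche limit.

inside; d/d_R ≈ 0.839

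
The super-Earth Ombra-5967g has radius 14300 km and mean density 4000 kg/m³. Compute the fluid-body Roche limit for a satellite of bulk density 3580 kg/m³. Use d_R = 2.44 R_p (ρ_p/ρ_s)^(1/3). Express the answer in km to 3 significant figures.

d_R = 2.44 × 14300 km × (4000/3580)^(1/3)
    = 36200 km

36200 km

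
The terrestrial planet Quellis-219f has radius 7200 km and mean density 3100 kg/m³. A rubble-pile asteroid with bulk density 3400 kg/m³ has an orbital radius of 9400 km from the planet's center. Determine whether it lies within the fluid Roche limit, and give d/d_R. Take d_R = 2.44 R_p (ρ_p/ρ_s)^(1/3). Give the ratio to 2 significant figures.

inside; d/d_R ≈ 0.55

d_R = 2.44 × (7200 km) × (3100/3400)^(1/3) = 17040 km
d/d_R = (9400) / (17040) = 0.55
Since d/d_R < 1, the body is inside the Roche limit.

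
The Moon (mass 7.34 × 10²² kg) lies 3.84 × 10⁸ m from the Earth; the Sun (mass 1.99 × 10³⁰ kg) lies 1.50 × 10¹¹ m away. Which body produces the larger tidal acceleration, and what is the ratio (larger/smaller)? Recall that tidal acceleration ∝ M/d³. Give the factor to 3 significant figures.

Tidal acceleration ∝ M/d³, so compare M/d³ for each.
The Moon: (7.34 × 10²²) / (3.84 × 10⁸)³ = 1.296 × 10⁻³
The Sun: (1.99 × 10³⁰) / (1.50 × 10¹¹)³ = 5.896 × 10⁻⁴
Ratio (larger/smaller) = 2.20

The Moon, by a factor of ≈ 2.20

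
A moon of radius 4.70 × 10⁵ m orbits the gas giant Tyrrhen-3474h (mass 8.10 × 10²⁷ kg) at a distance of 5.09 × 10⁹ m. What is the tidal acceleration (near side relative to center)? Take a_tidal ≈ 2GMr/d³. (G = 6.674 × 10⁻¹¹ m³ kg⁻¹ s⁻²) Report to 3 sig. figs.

3.85 × 10⁻⁶ m/s²

Δg = 2GMr/d³
   = 2 × (6.674 × 10⁻¹¹) × (8.10 × 10²⁷) × (4.70 × 10⁵) / (5.09 × 10⁹)³
   = 3.85 × 10⁻⁶ m/s²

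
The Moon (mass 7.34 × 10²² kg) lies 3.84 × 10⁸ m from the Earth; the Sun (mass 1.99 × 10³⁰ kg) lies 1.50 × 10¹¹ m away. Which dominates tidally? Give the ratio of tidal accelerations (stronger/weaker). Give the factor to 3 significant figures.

Tidal stretch scales as M/d³; compute that for each body.
The Moon: (7.34 × 10²²) / (3.84 × 10⁸)³ = 1.296 × 10⁻³
The Sun: (1.99 × 10³⁰) / (1.50 × 10¹¹)³ = 5.896 × 10⁻⁴
Ratio (larger/smaller) = 2.20

The Moon, by a factor of ≈ 2.20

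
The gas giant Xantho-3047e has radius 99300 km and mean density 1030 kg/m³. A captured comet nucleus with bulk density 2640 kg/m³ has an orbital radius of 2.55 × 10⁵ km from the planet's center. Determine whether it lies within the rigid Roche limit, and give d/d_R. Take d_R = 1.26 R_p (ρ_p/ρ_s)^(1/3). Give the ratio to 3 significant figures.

outside; d/d_R ≈ 2.79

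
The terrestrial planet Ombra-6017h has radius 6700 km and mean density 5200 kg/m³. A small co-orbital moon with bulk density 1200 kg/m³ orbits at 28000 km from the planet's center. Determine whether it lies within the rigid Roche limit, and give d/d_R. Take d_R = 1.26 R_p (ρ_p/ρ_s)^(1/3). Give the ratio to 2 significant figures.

outside; d/d_R ≈ 2.0

d_R = 1.26 × (6700 km) × (5200/1200)^(1/3) = 13760 km
d/d_R = (28000) / (13760) = 2.0
Since d/d_R > 1, the body is outside the Roche limit.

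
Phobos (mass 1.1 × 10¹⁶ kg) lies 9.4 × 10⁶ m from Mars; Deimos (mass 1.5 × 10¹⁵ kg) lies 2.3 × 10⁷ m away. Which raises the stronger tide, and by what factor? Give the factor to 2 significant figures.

Phobos, by a factor of ≈ 110

The tide-raising term goes as M/d³ (the gradient of a 1/d² field).
Phobos: (1.1 × 10¹⁶) / (9.4 × 10⁶)³ = 1.324 × 10⁻⁵
Deimos: (1.5 × 10¹⁵) / (2.3 × 10⁷)³ = 1.233 × 10⁻⁷
Ratio (larger/smaller) = 110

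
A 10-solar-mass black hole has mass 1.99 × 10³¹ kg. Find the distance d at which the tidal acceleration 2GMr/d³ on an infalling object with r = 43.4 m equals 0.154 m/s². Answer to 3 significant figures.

9.08 × 10⁷ m

2GMr/d³ = a_tidal  ⇒  d = (2GMr / a_tidal)^(1/3)
d = (2 × 6.674×10⁻¹¹ × (1.99 × 10³¹) × (43.4) / (0.154))^(1/3)
  = 9.08 × 10⁷ m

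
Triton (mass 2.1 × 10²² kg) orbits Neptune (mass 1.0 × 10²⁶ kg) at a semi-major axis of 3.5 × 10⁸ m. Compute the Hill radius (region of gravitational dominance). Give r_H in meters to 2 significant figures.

1.4 × 10⁷ m

r_H ≈ a (m/3M)^(1/3)
    = (3.5 × 10⁸) × (2.1 × 10²² / (3 × 1.0 × 10²⁶))^(1/3)
    = 1.4 × 10⁷ m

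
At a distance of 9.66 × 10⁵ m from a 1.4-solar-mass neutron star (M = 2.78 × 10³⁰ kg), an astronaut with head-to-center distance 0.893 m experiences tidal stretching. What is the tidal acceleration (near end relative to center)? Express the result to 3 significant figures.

3.68 × 10² m/s²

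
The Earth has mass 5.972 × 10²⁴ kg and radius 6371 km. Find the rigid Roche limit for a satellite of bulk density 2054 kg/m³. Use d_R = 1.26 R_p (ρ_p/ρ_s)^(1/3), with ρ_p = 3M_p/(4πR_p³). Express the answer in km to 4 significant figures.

11160 km

ρ_p = 3M_p/(4πR_p³) = 3 × (5.972 × 10²⁴) / (4π × (6.371 × 10⁶ m)³) = 5513 kg/m³
d_R = 1.26 × 6371 km × (5513/2054)^(1/3)
    = 11160 km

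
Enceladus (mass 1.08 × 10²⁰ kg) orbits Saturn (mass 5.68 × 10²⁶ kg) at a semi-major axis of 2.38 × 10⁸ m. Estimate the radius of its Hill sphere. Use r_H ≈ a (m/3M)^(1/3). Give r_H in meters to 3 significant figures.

r_H ≈ a (m/3M)^(1/3)
    = (2.38 × 10⁸) × (1.08 × 10²⁰ / (3 × 5.68 × 10²⁶))^(1/3)
    = 9.49 × 10⁵ m

9.49 × 10⁵ m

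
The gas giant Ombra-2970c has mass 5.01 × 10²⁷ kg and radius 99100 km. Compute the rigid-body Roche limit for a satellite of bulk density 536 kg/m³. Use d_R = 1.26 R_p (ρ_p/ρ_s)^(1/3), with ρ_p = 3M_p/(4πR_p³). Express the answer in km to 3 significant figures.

1.65 × 10⁵ km

ρ_p = 3M_p/(4πR_p³) = 3 × (5.01 × 10²⁷) / (4π × (9.91 × 10⁷ m)³) = 1230 kg/m³
d_R = 1.26 × 99100 km × (1230/536)^(1/3)
    = 1.65 × 10⁵ km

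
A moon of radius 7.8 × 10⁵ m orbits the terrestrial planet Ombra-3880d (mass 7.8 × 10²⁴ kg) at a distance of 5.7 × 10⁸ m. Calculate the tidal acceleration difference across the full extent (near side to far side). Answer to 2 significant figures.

8.8 × 10⁻⁶ m/s²

a_tidal = 4GMr/d³
        = 4 × (6.674 × 10⁻¹¹) × (7.8 × 10²⁴) × (7.8 × 10⁵) / (5.7 × 10⁸)³
        = 8.8 × 10⁻⁶ m/s²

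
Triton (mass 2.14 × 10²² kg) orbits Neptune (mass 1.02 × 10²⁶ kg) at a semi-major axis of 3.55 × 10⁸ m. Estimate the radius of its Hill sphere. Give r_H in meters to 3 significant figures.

r_H ≈ a (m/3M)^(1/3)
    = (3.55 × 10⁸) × (2.14 × 10²² / (3 × 1.02 × 10²⁶))^(1/3)
    = 1.46 × 10⁷ m

1.46 × 10⁷ m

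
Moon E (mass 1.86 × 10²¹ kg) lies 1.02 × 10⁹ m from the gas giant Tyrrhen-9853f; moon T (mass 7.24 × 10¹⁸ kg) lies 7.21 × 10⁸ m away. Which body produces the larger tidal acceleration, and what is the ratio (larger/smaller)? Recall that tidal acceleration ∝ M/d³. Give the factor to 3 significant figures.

Moon E, by a factor of ≈ 90.7

The tide-raising term goes as M/d³ (the gradient of a 1/d² field).
Moon E: (1.86 × 10²¹) / (1.02 × 10⁹)³ = 1.753 × 10⁻⁶
Moon T: (7.24 × 10¹⁸) / (7.21 × 10⁸)³ = 1.932 × 10⁻⁸
Ratio (larger/smaller) = 90.7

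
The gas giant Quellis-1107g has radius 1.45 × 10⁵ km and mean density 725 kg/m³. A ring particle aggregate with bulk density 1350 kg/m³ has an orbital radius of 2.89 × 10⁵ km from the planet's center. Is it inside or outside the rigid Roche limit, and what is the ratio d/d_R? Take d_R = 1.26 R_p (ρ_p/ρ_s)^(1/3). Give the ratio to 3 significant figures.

d_R = 1.26 × (1.45 × 10⁵ km) × (725/1350)^(1/3) = 1.485 × 10⁵ km
d/d_R = (2.89 × 10⁵) / (1.485 × 10⁵) = 1.95
Since d/d_R > 1, the body is outside the Roche limit.

outside; d/d_R ≈ 1.95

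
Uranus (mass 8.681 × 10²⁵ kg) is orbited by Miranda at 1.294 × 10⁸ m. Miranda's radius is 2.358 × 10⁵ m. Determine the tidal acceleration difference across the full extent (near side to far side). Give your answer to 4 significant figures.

Near-to-far spans 2r, so the tidal difference is twice the near-to-center value: 4GMr/d³.
Δg = 4GMr/d³
   = 4 × (6.674 × 10⁻¹¹) × (8.681 × 10²⁵) × (2.358 × 10⁵) / (1.294 × 10⁸)³
   = 2.522 × 10⁻³ m/s²

2.522 × 10⁻³ m/s²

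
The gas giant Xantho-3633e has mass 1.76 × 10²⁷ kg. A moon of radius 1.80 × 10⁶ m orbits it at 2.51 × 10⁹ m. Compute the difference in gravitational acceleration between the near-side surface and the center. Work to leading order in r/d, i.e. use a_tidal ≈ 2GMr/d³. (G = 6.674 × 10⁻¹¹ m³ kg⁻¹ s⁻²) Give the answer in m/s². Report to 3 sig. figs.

Differencing GM/(d−r)² and GM/d² to first order in r/d gives 2GMr/d³.
Δg = 2GMr/d³
   = 2 × (6.674 × 10⁻¹¹) × (1.76 × 10²⁷) × (1.80 × 10⁶) / (2.51 × 10⁹)³
   = 2.67 × 10⁻⁵ m/s²

2.67 × 10⁻⁵ m/s²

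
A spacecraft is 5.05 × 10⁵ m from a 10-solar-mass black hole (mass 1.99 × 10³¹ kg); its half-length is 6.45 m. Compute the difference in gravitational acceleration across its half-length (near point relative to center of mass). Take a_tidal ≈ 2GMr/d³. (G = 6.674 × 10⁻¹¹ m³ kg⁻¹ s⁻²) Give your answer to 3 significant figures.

1.33 × 10⁵ m/s²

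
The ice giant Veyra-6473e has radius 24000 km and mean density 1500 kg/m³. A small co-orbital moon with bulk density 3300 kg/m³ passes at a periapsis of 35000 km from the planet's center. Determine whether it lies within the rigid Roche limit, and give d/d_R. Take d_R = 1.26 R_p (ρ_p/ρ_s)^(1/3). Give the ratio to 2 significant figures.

d_R = 1.26 × (24000 km) × (1500/3300)^(1/3) = 23250 km
d/d_R = (35000) / (23250) = 1.5
Since d/d_R > 1, the body is outside the Roche limit.

outside; d/d_R ≈ 1.5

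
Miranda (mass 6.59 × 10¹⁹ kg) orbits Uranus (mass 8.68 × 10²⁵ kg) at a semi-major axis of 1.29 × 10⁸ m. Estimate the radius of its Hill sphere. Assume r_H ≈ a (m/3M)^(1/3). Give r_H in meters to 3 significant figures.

8.16 × 10⁵ m

r_H ≈ a (m/3M)^(1/3)
    = (1.29 × 10⁸) × (6.59 × 10¹⁹ / (3 × 8.68 × 10²⁵))^(1/3)
    = 8.16 × 10⁵ m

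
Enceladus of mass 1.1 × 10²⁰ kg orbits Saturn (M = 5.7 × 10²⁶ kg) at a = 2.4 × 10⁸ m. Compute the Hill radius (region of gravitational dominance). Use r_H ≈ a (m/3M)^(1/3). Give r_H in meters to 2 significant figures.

9.6 × 10⁵ m

r_H ≈ a (m/3M)^(1/3)
    = (2.4 × 10⁸) × (1.1 × 10²⁰ / (3 × 5.7 × 10²⁶))^(1/3)
    = 9.6 × 10⁵ m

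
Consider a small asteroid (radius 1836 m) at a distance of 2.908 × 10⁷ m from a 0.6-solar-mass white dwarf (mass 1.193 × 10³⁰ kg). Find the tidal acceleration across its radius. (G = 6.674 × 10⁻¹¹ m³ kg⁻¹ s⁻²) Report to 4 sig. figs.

Δg = 2GMr/d³
   = 2 × (6.674 × 10⁻¹¹) × (1.193 × 10³⁰) × (1836) / (2.908 × 10⁷)³
   = 1.189 × 10¹ m/s²

1.189 × 10¹ m/s²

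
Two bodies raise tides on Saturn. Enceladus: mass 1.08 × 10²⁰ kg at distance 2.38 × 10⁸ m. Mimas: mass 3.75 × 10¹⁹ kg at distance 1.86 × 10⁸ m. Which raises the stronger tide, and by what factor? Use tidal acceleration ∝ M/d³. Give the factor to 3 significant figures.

Tidal acceleration ∝ M/d³, so compare M/d³ for each.
Enceladus: (1.08 × 10²⁰) / (2.38 × 10⁸)³ = 8.011 × 10⁻⁶
Mimas: (3.75 × 10¹⁹) / (1.86 × 10⁸)³ = 5.828 × 10⁻⁶
Ratio (larger/smaller) = 1.37

Enceladus, by a factor of ≈ 1.37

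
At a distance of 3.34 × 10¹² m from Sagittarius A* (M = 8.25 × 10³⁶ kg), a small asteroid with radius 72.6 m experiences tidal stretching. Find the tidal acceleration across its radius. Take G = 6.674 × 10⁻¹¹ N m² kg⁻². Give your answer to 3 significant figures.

Δg = 2GMr/d³
   = 2 × (6.674 × 10⁻¹¹) × (8.25 × 10³⁶) × (72.6) / (3.34 × 10¹²)³
   = 2.15 × 10⁻⁹ m/s²

2.15 × 10⁻⁹ m/s²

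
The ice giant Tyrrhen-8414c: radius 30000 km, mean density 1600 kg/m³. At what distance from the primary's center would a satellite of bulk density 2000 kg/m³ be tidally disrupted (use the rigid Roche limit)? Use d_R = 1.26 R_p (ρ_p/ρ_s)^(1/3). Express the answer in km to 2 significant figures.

35000 km

d_R = 1.26 × 30000 km × (1600/2000)^(1/3)
    = 35000 km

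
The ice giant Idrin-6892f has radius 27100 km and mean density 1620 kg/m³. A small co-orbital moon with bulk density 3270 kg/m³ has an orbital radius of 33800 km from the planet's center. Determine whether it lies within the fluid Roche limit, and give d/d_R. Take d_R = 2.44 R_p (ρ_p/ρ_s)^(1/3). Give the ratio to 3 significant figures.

inside; d/d_R ≈ 0.646

d_R = 2.44 × (27100 km) × (1620/3270)^(1/3) = 52320 km
d/d_R = (33800) / (52320) = 0.646
Since d/d_R < 1, the body is inside the Roche limit.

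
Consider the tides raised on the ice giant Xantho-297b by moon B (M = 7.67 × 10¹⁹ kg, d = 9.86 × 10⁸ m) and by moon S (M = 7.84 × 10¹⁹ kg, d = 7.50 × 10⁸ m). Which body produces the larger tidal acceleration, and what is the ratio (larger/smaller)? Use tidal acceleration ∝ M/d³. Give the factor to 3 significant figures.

Moon S, by a factor of ≈ 2.32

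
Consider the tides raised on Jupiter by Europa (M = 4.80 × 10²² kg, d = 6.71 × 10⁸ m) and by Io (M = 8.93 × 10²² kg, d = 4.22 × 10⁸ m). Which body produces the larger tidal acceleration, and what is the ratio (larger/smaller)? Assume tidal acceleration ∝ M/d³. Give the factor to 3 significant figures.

Io, by a factor of ≈ 7.48

Tidal acceleration ∝ M/d³, so compare M/d³ for each.
Europa: (4.80 × 10²²) / (6.71 × 10⁸)³ = 1.589 × 10⁻⁴
Io: (8.93 × 10²²) / (4.22 × 10⁸)³ = 1.188 × 10⁻³
Ratio (larger/smaller) = 7.48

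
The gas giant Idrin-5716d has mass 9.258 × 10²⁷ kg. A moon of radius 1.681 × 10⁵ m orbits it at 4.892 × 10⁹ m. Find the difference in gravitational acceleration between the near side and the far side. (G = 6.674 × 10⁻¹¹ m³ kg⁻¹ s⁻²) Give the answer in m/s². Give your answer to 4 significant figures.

Differencing GM/(d−r)² and GM/(d+r)² to first order in r/d gives 4GMr/d³.
Δg = 4GMr/d³
   = 4 × (6.674 × 10⁻¹¹) × (9.258 × 10²⁷) × (1.681 × 10⁵) / (4.892 × 10⁹)³
   = 3.549 × 10⁻⁶ m/s²

3.549 × 10⁻⁶ m/s²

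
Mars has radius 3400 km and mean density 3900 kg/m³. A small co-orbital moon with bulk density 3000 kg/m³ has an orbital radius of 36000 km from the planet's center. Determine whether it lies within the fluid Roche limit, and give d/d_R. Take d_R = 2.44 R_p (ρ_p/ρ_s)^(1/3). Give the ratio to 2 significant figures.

d_R = 2.44 × (3400 km) × (3900/3000)^(1/3) = 9054 km
d/d_R = (36000) / (9054) = 4.0
Since d/d_R > 1, the body is outside the Roche limit.

outside; d/d_R ≈ 4.0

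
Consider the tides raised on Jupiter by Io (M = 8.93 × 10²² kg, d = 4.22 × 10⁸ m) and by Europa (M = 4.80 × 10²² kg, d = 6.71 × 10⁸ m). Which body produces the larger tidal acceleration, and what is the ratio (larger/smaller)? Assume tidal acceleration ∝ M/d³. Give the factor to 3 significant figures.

The tide-raising term goes as M/d³ (the gradient of a 1/d² field).
Io: (8.93 × 10²²) / (4.22 × 10⁸)³ = 1.188 × 10⁻³
Europa: (4.80 × 10²²) / (6.71 × 10⁸)³ = 1.589 × 10⁻⁴
Ratio (larger/smaller) = 7.48

Io, by a factor of ≈ 7.48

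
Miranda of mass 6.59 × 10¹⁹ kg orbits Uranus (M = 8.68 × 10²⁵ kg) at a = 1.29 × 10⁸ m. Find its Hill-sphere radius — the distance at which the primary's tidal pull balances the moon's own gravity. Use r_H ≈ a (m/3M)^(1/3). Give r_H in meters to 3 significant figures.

r_H ≈ a (m/3M)^(1/3)
    = (1.29 × 10⁸) × (6.59 × 10¹⁹ / (3 × 8.68 × 10²⁵))^(1/3)
    = 8.16 × 10⁵ m

8.16 × 10⁵ m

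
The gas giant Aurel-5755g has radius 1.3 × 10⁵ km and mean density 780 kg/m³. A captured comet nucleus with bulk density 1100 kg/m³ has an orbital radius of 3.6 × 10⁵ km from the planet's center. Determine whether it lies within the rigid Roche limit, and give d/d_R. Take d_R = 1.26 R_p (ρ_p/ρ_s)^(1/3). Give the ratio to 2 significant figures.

d_R = 1.26 × (1.3 × 10⁵ km) × (780/1100)^(1/3) = 1.461 × 10⁵ km
d/d_R = (3.6 × 10⁵) / (1.461 × 10⁵) = 2.5
Since d/d_R > 1, the body is outside the Roche limit.

outside; d/d_R ≈ 2.5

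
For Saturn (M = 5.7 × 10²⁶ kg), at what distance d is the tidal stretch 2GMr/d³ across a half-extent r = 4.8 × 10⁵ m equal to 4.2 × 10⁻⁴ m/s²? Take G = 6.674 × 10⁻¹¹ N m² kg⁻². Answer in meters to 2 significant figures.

4.4 × 10⁸ m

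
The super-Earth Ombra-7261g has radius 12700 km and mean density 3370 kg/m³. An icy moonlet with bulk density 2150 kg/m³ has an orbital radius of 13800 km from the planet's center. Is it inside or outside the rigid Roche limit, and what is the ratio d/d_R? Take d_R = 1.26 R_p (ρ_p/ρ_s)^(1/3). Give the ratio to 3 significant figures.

inside; d/d_R ≈ 0.742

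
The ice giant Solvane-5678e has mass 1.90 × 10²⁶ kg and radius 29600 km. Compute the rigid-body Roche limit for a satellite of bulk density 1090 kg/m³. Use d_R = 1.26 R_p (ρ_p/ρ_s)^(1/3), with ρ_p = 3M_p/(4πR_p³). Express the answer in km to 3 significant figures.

43700 km

ρ_p = 3M_p/(4πR_p³) = 3 × (1.90 × 10²⁶) / (4π × (2.96 × 10⁷ m)³) = 1750 kg/m³
d_R = 1.26 × 29600 km × (1750/1090)^(1/3)
    = 43700 km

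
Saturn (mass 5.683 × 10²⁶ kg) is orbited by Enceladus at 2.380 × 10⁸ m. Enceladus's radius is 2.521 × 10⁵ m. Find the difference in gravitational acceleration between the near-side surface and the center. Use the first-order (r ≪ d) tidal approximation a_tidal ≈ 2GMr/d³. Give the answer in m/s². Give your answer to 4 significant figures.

a_tidal = 2GMr/d³
        = 2 × (6.674 × 10⁻¹¹) × (5.683 × 10²⁶) × (2.521 × 10⁵) / (2.380 × 10⁸)³
        = 1.419 × 10⁻³ m/s²

1.419 × 10⁻³ m/s²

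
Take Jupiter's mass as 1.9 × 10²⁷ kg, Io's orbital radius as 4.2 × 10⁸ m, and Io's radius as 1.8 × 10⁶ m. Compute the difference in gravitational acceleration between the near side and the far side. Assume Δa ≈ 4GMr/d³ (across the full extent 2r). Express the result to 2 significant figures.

Δg = 4GMr/d³
   = 4 × (6.674 × 10⁻¹¹) × (1.9 × 10²⁷) × (1.8 × 10⁶) / (4.2 × 10⁸)³
   = 1.2 × 10⁻² m/s²

1.2 × 10⁻² m/s²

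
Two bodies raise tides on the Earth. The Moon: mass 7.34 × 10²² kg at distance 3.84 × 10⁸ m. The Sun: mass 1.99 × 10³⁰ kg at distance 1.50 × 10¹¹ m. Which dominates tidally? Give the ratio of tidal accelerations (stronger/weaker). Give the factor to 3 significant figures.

Tidal stretch scales as M/d³; compute that for each body.
The Moon: (7.34 × 10²²) / (3.84 × 10⁸)³ = 1.296 × 10⁻³
The Sun: (1.99 × 10³⁰) / (1.50 × 10¹¹)³ = 5.896 × 10⁻⁴
Ratio (larger/smaller) = 2.20

The Moon, by a factor of ≈ 2.20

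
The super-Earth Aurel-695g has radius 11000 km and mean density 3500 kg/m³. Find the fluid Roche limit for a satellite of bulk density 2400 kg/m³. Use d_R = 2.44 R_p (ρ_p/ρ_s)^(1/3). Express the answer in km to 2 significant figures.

30000 km

d_R = 2.44 × 11000 km × (3500/2400)^(1/3)
    = 30000 km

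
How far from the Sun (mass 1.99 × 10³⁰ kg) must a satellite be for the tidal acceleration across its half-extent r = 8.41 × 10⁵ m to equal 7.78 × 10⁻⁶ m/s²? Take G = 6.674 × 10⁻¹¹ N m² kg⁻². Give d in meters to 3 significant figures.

3.06 × 10¹⁰ m

2GMr/d³ = a_tidal  ⇒  d = (2GMr / a_tidal)^(1/3)
d = (2 × 6.674×10⁻¹¹ × (1.99 × 10³⁰) × (8.41 × 10⁵) / (7.78 × 10⁻⁶))^(1/3)
  = 3.06 × 10¹⁰ m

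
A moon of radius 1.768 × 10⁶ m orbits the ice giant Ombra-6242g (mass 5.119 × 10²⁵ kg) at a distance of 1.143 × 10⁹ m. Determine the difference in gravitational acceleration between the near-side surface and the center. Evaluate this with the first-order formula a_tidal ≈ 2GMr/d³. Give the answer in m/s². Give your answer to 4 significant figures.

8.090 × 10⁻⁶ m/s²

a_tidal = 2GMr/d³
        = 2 × (6.674 × 10⁻¹¹) × (5.119 × 10²⁵) × (1.768 × 10⁶) / (1.143 × 10⁹)³
        = 8.090 × 10⁻⁶ m/s²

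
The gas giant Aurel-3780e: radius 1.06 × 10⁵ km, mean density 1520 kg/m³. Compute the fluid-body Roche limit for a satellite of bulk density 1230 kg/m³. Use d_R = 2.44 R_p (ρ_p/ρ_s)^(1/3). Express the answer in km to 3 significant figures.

d_R = 2.44 × 1.06 × 10⁵ km × (1520/1230)^(1/3)
    = 2.78 × 10⁵ km

2.78 × 10⁵ km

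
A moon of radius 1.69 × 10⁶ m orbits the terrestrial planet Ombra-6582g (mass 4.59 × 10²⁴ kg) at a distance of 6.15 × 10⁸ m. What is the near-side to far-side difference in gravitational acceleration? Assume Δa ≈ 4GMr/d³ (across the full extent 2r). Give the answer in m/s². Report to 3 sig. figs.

8.90 × 10⁻⁶ m/s²

Δa = 4GMr/d³
   = 4 × (6.674 × 10⁻¹¹) × (4.59 × 10²⁴) × (1.69 × 10⁶) / (6.15 × 10⁸)³
   = 8.90 × 10⁻⁶ m/s²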